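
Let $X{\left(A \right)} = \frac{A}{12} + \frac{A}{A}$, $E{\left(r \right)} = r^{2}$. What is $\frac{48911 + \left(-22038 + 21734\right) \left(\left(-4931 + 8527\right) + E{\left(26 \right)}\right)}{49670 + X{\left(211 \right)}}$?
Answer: $- \frac{14997324}{596263} \approx -25.152$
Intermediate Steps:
$X{\left(A \right)} = 1 + \frac{A}{12}$ ($X{\left(A \right)} = A \frac{1}{12} + 1 = \frac{A}{12} + 1 = 1 + \frac{A}{12}$)
$\frac{48911 + \left(-22038 + 21734\right) \left(\left(-4931 + 8527\right) + E{\left(26 \right)}\right)}{49670 + X{\left(211 \right)}} = \frac{48911 + \left(-22038 + 21734\right) \left(\left(-4931 + 8527\right) + 26^{2}\right)}{49670 + \left(1 + \frac{1}{12} \cdot 211\right)} = \frac{48911 - 304 \left(3596 + 676\right)}{49670 + \left(1 + \frac{211}{12}\right)} = \frac{48911 - 1298688}{49670 + \frac{223}{12}} = \frac{48911 - 1298688}{\frac{596263}{12}} = \left(-1249777\right) \frac{12}{596263} = - \frac{14997324}{596263}$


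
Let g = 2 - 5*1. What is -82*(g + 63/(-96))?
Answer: 4797/16 ≈ 299.81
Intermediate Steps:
g = -3 (g = 2 - 5 = -3)
-82*(g + 63/(-96)) = -82*(-3 + 63/(-96)) = -82*(-3 + 63*(-1/96)) = -82*(-3 - 21/32) = -82*(-117/32) = 4797/16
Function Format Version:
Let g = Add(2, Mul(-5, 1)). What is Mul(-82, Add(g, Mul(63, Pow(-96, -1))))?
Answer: Rational(4797, 16) ≈ 299.81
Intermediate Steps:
g = -3 (g = Add(2, -5) = -3)
Mul(-82, Add(g, Mul(63, Pow(-96, -1)))) = Mul(-82, Add(-3, Mul(63, Pow(-96, -1)))) = Mul(-82, Add(-3, Mul(63, Rational(-1, 96)))) = Mul(-82, Add(-3, Rational(-21, 32))) = Mul(-82, Rational(-117, 32)) = Rational(4797, 16)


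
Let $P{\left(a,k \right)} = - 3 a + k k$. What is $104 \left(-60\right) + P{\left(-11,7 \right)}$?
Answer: $-6158$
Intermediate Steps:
$P{\left(a,k \right)} = k^{2} - 3 a$ ($P{\left(a,k \right)} = - 3 a + k^{2} = k^{2} - 3 a$)
$104 \left(-60\right) + P{\left(-11,7 \right)} = 104 \left(-60\right) - \left(-33 - 7^{2}\right) = -6240 + \left(49 + 33\right) = -6240 + 82 = -6158$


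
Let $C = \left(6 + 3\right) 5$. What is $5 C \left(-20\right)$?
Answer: $-4500$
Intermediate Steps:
$C = 45$ ($C = 9 \cdot 5 = 45$)
$5 C \left(-20\right) = 5 \cdot 45 \left(-20\right) = 225 \left(-20\right) = -4500$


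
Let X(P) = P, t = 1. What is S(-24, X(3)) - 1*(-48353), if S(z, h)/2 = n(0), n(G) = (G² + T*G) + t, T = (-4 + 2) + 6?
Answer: 48355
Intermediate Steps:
T = 4 (T = -2 + 6 = 4)
n(G) = 1 + G² + 4*G (n(G) = (G² + 4*G) + 1 = 1 + G² + 4*G)
S(z, h) = 2 (S(z, h) = 2*(1 + 0² + 4*0) = 2*(1 + 0 + 0) = 2*1 = 2)
S(-24, X(3)) - 1*(-48353) = 2 - 1*(-48353) = 2 + 48353 = 48355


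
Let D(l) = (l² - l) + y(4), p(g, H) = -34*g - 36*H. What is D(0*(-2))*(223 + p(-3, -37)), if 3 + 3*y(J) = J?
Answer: 1657/3 ≈ 552.33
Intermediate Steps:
p(g, H) = -36*H - 34*g
y(J) = -1 + J/3
D(l) = ⅓ + l² - l (D(l) = (l² - l) + (-1 + (⅓)*4) = (l² - l) + (-1 + 4/3) = (l² - l) + ⅓ = ⅓ + l² - l)
D(0*(-2))*(223 + p(-3, -37)) = (⅓ + (0*(-2))² - 0*(-2))*(223 + (-36*(-37) - 34*(-3))) = (⅓ + 0² - 1*0)*(223 + (1332 + 102)) = (⅓ + 0 + 0)*(223 + 1434) = (⅓)*1657 = 1657/3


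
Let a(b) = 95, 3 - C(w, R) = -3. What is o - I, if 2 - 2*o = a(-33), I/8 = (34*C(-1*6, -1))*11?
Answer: -35997/2 ≈ -17999.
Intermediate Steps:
C(w, R) = 6 (C(w, R) = 3 - 1*(-3) = 3 + 3 = 6)
I = 17952 (I = 8*((34*6)*11) = 8*(204*11) = 8*2244 = 17952)
o = -93/2 (o = 1 - ½*95 = 1 - 95/2 = -93/2 ≈ -46.500)
o - I = -93/2 - 1*17952 = -93/2 - 17952 = -35997/2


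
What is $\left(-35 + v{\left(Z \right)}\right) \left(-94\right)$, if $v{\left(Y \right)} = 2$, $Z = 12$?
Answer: $3102$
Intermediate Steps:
$\left(-35 + v{\left(Z \right)}\right) \left(-94\right) = \left(-35 + 2\right) \left(-94\right) = \left(-33\right) \left(-94\right) = 3102$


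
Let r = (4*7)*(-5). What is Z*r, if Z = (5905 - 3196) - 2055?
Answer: -91560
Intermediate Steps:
r = -140 (r = 28*(-5) = -140)
Z = 654 (Z = 2709 - 2055 = 654)
Z*r = 654*(-140) = -91560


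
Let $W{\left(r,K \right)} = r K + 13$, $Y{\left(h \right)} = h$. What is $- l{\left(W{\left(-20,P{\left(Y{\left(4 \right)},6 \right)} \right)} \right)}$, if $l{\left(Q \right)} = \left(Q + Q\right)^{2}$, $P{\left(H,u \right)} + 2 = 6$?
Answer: $-17956$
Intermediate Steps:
$P{\left(H,u \right)} = 4$ ($P{\left(H,u \right)} = -2 + 6 = 4$)
$W{\left(r,K \right)} = 13 + K r$ ($W{\left(r,K \right)} = K r + 13 = 13 + K r$)
$l{\left(Q \right)} = 4 Q^{2}$ ($l{\left(Q \right)} = \left(2 Q\right)^{2} = 4 Q^{2}$)
$- l{\left(W{\left(-20,P{\left(Y{\left(4 \right)},6 \right)} \right)} \right)} = - 4 \left(13 + 4 \left(-20\right)\right)^{2} = - 4 \left(13 - 80\right)^{2} = - 4 \left(-67\right)^{2} = - 4 \cdot 4489 = \left(-1\right) 17956 = -17956$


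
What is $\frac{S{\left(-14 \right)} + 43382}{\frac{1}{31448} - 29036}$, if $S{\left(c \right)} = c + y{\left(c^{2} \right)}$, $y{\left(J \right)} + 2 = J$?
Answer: $- \frac{59562512}{39701049} \approx -1.5003$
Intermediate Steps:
$y{\left(J \right)} = -2 + J$
$S{\left(c \right)} = -2 + c + c^{2}$ ($S{\left(c \right)} = c + \left(-2 + c^{2}\right) = -2 + c + c^{2}$)
$\frac{S{\left(-14 \right)} + 43382}{\frac{1}{31448} - 29036} = \frac{\left(-2 - 14 + \left(-14\right)^{2}\right) + 43382}{\frac{1}{31448} - 29036} = \frac{\left(-2 - 14 + 196\right) + 43382}{\frac{1}{31448} - 29036} = \frac{180 + 43382}{- \frac{913124127}{31448}} = 43562 \left(- \frac{31448}{913124127}\right) = - \frac{59562512}{39701049}$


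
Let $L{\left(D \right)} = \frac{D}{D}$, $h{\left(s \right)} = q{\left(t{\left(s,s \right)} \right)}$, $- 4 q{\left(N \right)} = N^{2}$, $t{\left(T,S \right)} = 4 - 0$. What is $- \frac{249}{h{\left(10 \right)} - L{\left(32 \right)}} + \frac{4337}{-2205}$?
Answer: $\frac{105472}{2205} \approx 47.833$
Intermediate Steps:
$t{\left(T,S \right)} = 4$ ($t{\left(T,S \right)} = 4 + 0 = 4$)
$q{\left(N \right)} = - \frac{N^{2}}{4}$
$h{\left(s \right)} = -4$ ($h{\left(s \right)} = - \frac{4^{2}}{4} = \left(- \frac{1}{4}\right) 16 = -4$)
$L{\left(D \right)} = 1$
$- \frac{249}{h{\left(10 \right)} - L{\left(32 \right)}} + \frac{4337}{-2205} = - \frac{249}{-4 - 1} + \frac{4337}{-2205} = - \frac{249}{-4 - 1} + 4337 \left(- \frac{1}{2205}\right) = - \frac{249}{-5} - \frac{4337}{2205} = \left(-249\right) \left(- \frac{1}{5}\right) - \frac{4337}{2205} = \frac{249}{5} - \frac{4337}{2205} = \frac{105472}{2205}$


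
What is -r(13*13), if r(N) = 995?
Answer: -995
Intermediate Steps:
-r(13*13) = -1*995 = -995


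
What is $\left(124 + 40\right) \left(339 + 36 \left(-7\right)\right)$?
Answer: $14268$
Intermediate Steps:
$\left(124 + 40\right) \left(339 + 36 \left(-7\right)\right) = 164 \left(339 - 252\right) = 164 \cdot 87 = 14268$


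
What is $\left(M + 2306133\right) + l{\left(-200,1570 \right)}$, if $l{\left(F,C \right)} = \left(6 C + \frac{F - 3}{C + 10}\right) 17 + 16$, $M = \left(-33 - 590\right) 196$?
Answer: $\frac{3703802529}{1580} \approx 2.3442 \cdot 10^{6}$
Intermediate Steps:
$M = -122108$ ($M = \left(-33 - 590\right) 196 = \left(-623\right) 196 = -122108$)
$l{\left(F,C \right)} = 16 + 102 C + \frac{17 \left(-3 + F\right)}{10 + C}$ ($l{\left(F,C \right)} = \left(6 C + \frac{-3 + F}{10 + C}\right) 17 + 16 = \left(102 C + \frac{17 \left(-3 + F\right)}{10 + C}\right) + 16 = 16 + 102 C + \frac{17 \left(-3 + F\right)}{10 + C}$)
$\left(M + 2306133\right) + l{\left(-200,1570 \right)} = \left(-122108 + 2306133\right) + \frac{109 + 17 \left(-200\right) + 102 \cdot 1570^{2} + 1036 \cdot 1570}{10 + 1570} = 2184025 + \frac{109 - 3400 + 102 \cdot 2464900 + 1626520}{1580} = 2184025 + \frac{109 - 3400 + 251419800 + 1626520}{1580} = 2184025 + \frac{1}{1580} \cdot 253043029 = 2184025 + \frac{253043029}{1580} = \frac{3703802529}{1580}$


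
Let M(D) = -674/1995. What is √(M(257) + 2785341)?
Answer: √11085725468895/1995 ≈ 1668.9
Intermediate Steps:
M(D) = -674/1995 (M(D) = -674*1/1995 = -674/1995)
√(M(257) + 2785341) = √(-674/1995 + 2785341) = √(5556754621/1995) = √11085725468895/1995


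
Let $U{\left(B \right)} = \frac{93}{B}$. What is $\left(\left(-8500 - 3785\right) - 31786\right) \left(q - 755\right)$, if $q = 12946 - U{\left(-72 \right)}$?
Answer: $- \frac{12895835665}{24} \approx -5.3733 \cdot 10^{8}$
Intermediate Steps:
$q = \frac{310735}{24}$ ($q = 12946 - \frac{93}{-72} = 12946 - 93 \left(- \frac{1}{72}\right) = 12946 - - \frac{31}{24} = 12946 + \frac{31}{24} = \frac{310735}{24} \approx 12947.0$)
$\left(\left(-8500 - 3785\right) - 31786\right) \left(q - 755\right) = \left(\left(-8500 - 3785\right) - 31786\right) \left(\frac{310735}{24} - 755\right) = \left(\left(-8500 - 3785\right) - 31786\right) \frac{292615}{24} = \left(-12285 - 31786\right) \frac{292615}{24} = \left(-44071\right) \frac{292615}{24} = - \frac{12895835665}{24}$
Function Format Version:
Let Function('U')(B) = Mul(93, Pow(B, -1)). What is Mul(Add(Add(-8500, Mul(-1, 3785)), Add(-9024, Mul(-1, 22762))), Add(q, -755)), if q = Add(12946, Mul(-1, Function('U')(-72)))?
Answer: Rational(-12895835665, 24) ≈ -5.3733e+8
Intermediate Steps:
q = Rational(310735, 24) (q = Add(12946, Mul(-1, Mul(93, Pow(-72, -1)))) = Add(12946, Mul(-1, Mul(93, Rational(-1, 72)))) = Add(12946, Mul(-1, Rational(-31, 24))) = Add(12946, Rational(31, 24)) = Rational(310735, 24) ≈ 12947.)
Mul(Add(Add(-8500, Mul(-1, 3785)), Add(-9024, Mul(-1, 22762))), Add(q, -755)) = Mul(Add(Add(-8500, Mul(-1, 3785)), Add(-9024, Mul(-1, 22762))), Add(Rational(310735, 24), -755)) = Mul(Add(Add(-8500, -3785), Add(-9024, -22762)), Rational(292615, 24)) = Mul(Add(-12285, -31786), Rational(292615, 24)) = Mul(-44071, Rational(292615, 24)) = Rational(-12895835665, 24)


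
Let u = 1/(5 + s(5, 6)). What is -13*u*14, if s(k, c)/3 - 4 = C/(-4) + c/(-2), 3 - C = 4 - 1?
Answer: -91/4 ≈ -22.750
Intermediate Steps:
C = 0 (C = 3 - (4 - 1) = 3 - 1*3 = 3 - 3 = 0)
s(k, c) = 12 - 3*c/2 (s(k, c) = 12 + 3*(0/(-4) + c/(-2)) = 12 + 3*(0*(-¼) + c*(-½)) = 12 + 3*(0 - c/2) = 12 + 3*(-c/2) = 12 - 3*c/2)
u = ⅛ (u = 1/(5 + (12 - 3/2*6)) = 1/(5 + (12 - 9)) = 1/(5 + 3) = 1/8 = ⅛ ≈ 0.12500)
-13*u*14 = -13*⅛*14 = -13/8*14 = -91/4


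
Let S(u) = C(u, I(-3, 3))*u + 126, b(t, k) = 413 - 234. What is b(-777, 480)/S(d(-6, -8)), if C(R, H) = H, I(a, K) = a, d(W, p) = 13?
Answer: 179/87 ≈ 2.0575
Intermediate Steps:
b(t, k) = 179
S(u) = 126 - 3*u (S(u) = -3*u + 126 = 126 - 3*u)
b(-777, 480)/S(d(-6, -8)) = 179/(126 - 3*13) = 179/(126 - 39) = 179/87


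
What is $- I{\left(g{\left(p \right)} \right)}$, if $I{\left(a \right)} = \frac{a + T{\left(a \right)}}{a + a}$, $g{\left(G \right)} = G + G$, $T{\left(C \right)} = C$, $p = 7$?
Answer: $-1$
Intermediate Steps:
$g{\left(G \right)} = 2 G$
$I{\left(a \right)} = 1$ ($I{\left(a \right)} = \frac{a + a}{a + a} = \frac{2 a}{2 a} = 2 a \frac{1}{2 a} = 1$)
$- I{\left(g{\left(p \right)} \right)} = \left(-1\right) 1 = -1$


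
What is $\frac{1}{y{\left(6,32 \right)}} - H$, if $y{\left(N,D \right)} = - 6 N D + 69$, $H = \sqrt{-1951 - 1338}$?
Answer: $- \frac{1}{1083} - i \sqrt{3289} \approx -0.00092336 - 57.35 i$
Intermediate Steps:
$H = i \sqrt{3289}$ ($H = \sqrt{-3289} = i \sqrt{3289} \approx 57.35 i$)
$y{\left(N,D \right)} = 69 - 6 D N$ ($y{\left(N,D \right)} = - 6 D N + 69 = 69 - 6 D N$)
$\frac{1}{y{\left(6,32 \right)}} - H = \frac{1}{69 - 192 \cdot 6} - i \sqrt{3289} = \frac{1}{69 - 1152} - i \sqrt{3289} = \frac{1}{-1083} - i \sqrt{3289} = - \frac{1}{1083} - i \sqrt{3289}$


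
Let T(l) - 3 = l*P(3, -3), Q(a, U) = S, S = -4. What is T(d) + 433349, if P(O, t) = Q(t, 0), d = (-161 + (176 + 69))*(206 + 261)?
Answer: 276440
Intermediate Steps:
d = 39228 (d = (-161 + 245)*467 = 84*467 = 39228)
Q(a, U) = -4
P(O, t) = -4
T(l) = 3 - 4*l (T(l) = 3 + l*(-4) = 3 - 4*l)
T(d) + 433349 = (3 - 4*39228) + 433349 = (3 - 156912) + 433349 = -156909 + 433349 = 276440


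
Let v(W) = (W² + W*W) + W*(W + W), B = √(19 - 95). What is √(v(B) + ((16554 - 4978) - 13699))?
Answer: I*√2427 ≈ 49.265*I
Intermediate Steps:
B = 2*I*√19 (B = √(-76) = 2*I*√19 ≈ 8.7178*I)
v(W) = 4*W² (v(W) = (W² + W²) + W*(2*W) = 2*W² + 2*W² = 4*W²)
√(v(B) + ((16554 - 4978) - 13699)) = √(4*(2*I*√19)² + ((16554 - 4978) - 13699)) = √(4*(-76) + (11576 - 13699)) = √(-304 - 2123) = √(-2427) = I*√2427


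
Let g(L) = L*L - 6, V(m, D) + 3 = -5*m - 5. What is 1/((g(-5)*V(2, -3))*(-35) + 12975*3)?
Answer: 1/50895 ≈ 1.9648e-5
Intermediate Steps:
V(m, D) = -8 - 5*m (V(m, D) = -3 + (-5*m - 5) = -3 + (-5 - 5*m) = -8 - 5*m)
g(L) = -6 + L² (g(L) = L² - 6 = -6 + L²)
1/((g(-5)*V(2, -3))*(-35) + 12975*3) = 1/(((-6 + (-5)²)*(-8 - 5*2))*(-35) + 12975*3) = 1/(((-6 + 25)*(-8 - 10))*(-35) + 38925) = 1/((19*(-18))*(-35) + 38925) = 1/(-342*(-35) + 38925) = 1/(11970 + 38925) = 1/50895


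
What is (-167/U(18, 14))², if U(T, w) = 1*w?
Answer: 27889/196 ≈ 142.29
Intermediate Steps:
U(T, w) = w
(-167/U(18, 14))² = (-167/14)² = 27889/196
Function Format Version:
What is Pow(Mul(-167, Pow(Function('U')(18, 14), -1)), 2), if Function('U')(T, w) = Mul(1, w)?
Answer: Rational(27889, 196) ≈ 142.29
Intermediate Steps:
Function('U')(T, w) = w
Pow(Mul(-167, Pow(Function('U')(18, 14), -1)), 2) = Pow(Mul(-167, Pow(14, -1)), 2) = Pow(Mul(-167, Rational(1, 14)), 2) = Pow(Rational(-167, 14), 2) = Rational(27889, 196)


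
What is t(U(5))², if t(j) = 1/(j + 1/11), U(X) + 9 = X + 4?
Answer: 121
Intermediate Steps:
U(X) = -5 + X (U(X) = -9 + (X + 4) = -9 + (4 + X) = -5 + X)
t(j) = 1/(1/11 + j) (t(j) = 1/(j + 1/11) = 1/(1/11 + j))
t(U(5))² = (11/(1 + 11*(-5 + 5)))² = (11/(1 + 11*0))² = (11/(1 + 0))² = (11/1)² = (11*1)² = 11² = 121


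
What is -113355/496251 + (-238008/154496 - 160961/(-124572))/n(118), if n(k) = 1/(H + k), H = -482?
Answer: 106831671189455/1184373148308 ≈ 90.201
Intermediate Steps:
n(k) = 1/(-482 + k)
-113355/496251 + (-238008/154496 - 160961/(-124572))/n(118) = -113355/496251 + (-238008/154496 - 160961/(-124572))/(1/(-482 + 118)) = -113355*1/496251 + (-238008*1/154496 - 160961*(-1/124572))/(1/(-364)) = -12595/55139 + (-29751/19312 + 160961/124572)/(-1/364) = -12595/55139 - 149415685/601433616*(-364) = -12595/55139 + 1942403905/21479772 = 106831671189455/1184373148308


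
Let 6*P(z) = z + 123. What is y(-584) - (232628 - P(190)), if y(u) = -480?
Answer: -1398335/6 ≈ -2.3306e+5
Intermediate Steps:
P(z) = 41/2 + z/6 (P(z) = (z + 123)/6 = (123 + z)/6 = 41/2 + z/6)
y(-584) - (232628 - P(190)) = -480 - (232628 - (41/2 + (1/6)*190)) = -480 - (232628 - (41/2 + 95/3)) = -480 - (232628 - 1*313/6) = -480 - (232628 - 313/6) = -480 - 1*1395455/6 = -480 - 1395455/6 = -1398335/6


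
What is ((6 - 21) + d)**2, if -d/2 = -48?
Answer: 6561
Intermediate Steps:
d = 96 (d = -2*(-48) = 96)
((6 - 21) + d)**2 = ((6 - 21) + 96)**2 = (-15 + 96)**2 = 81**2 = 6561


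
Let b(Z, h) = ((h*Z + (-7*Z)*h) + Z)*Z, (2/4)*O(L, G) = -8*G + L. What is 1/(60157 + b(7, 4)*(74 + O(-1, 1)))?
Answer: -1/2955 ≈ -0.00033841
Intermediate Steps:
O(L, G) = -16*G + 2*L (O(L, G) = 2*(-8*G + L) = 2*(L - 8*G) = -16*G + 2*L)
b(Z, h) = Z*(Z - 6*Z*h) (b(Z, h) = ((Z*h - 7*Z*h) + Z)*Z = (-6*Z*h + Z)*Z = (Z - 6*Z*h)*Z = Z*(Z - 6*Z*h))
1/(60157 + b(7, 4)*(74 + O(-1, 1))) = 1/(60157 + (7**2*(1 - 6*4))*(74 + (-16*1 + 2*(-1)))) = 1/(60157 + (49*(1 - 24))*(74 + (-16 - 2))) = 1/(60157 + (49*(-23))*(74 - 18)) = 1/(60157 - 1127*56) = 1/(60157 - 63112) = 1/(-2955) = -1/2955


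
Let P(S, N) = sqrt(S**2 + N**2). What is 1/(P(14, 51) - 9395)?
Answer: -9395/88263228 - sqrt(2797)/88263228 ≈ -0.00010704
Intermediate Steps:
P(S, N) = sqrt(N**2 + S**2)
1/(P(14, 51) - 9395) = 1/(sqrt(51**2 + 14**2) - 9395) = 1/(sqrt(2601 + 196) - 9395) = 1/(sqrt(2797) - 9395) = 1/(-9395 + sqrt(2797))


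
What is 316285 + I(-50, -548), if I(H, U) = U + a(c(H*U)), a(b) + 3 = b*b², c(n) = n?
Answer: 20570824315734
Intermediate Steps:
a(b) = -3 + b³ (a(b) = -3 + b*b² = -3 + b³)
I(H, U) = -3 + U + H³*U³ (I(H, U) = U + (-3 + (H*U)³) = U + (-3 + H³*U³) = -3 + U + H³*U³)
316285 + I(-50, -548) = 316285 + (-3 - 548 + (-50)³*(-548)³) = 316285 + (-3 - 548 - 125000*(-164566592)) = 316285 + (-3 - 548 + 20570824000000) = 316285 + 20570823999449 = 20570824315734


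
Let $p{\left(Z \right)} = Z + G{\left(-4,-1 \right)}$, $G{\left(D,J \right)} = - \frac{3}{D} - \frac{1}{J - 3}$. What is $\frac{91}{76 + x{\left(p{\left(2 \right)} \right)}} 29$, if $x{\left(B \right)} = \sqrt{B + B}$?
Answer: $\frac{100282}{2885} - \frac{2639 \sqrt{6}}{5770} \approx 33.639$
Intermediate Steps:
$G{\left(D,J \right)} = - \frac{1}{-3 + J} - \frac{3}{D}$ ($G{\left(D,J \right)} = - \frac{3}{D} - \frac{1}{-3 + J} = - \frac{1}{-3 + J} - \frac{3}{D}$)
$p{\left(Z \right)} = 1 + Z$ ($p{\left(Z \right)} = Z + \frac{9 - -4 - -3}{\left(-4\right) \left(-3 - 1\right)} = Z - \frac{9 + 4 + 3}{4 \left(-4\right)} = Z - \left(- \frac{1}{16}\right) 16 = Z + 1 = 1 + Z$)
$x{\left(B \right)} = \sqrt{2} \sqrt{B}$ ($x{\left(B \right)} = \sqrt{2 B} = \sqrt{2} \sqrt{B}$)
$\frac{91}{76 + x{\left(p{\left(2 \right)} \right)}} 29 = \frac{91}{76 + \sqrt{2} \sqrt{1 + 2}} \cdot 29 = \frac{91}{76 + \sqrt{2} \sqrt{3}} \cdot 29 = \frac{91}{76 + \sqrt{6}} \cdot 29 = \frac{2639}{76 + \sqrt{6}}$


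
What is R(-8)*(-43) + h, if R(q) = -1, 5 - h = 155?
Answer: -107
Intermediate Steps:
h = -150 (h = 5 - 1*155 = 5 - 155 = -150)
R(-8)*(-43) + h = -1*(-43) - 150 = 43 - 150 = -107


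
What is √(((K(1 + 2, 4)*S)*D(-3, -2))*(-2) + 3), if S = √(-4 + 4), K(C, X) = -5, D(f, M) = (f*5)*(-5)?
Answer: √3 ≈ 1.7320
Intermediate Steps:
D(f, M) = -25*f (D(f, M) = (5*f)*(-5) = -25*f)
S = 0 (S = √0 = 0)
√(((K(1 + 2, 4)*S)*D(-3, -2))*(-2) + 3) = √(((-5*0)*(-25*(-3)))*(-2) + 3) = √((0*75)*(-2) + 3) = √(0*(-2) + 3) = √(0 + 3) = √3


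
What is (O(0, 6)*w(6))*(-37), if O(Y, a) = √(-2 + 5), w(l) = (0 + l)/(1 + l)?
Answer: -222*√3/7 ≈ -54.931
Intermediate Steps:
w(l) = l/(1 + l)
O(Y, a) = √3
(O(0, 6)*w(6))*(-37) = (√3*(6/(1 + 6)))*(-37) = (√3*(6/7))*(-37) = (6*√3/7)*(-37) = -222*√3/7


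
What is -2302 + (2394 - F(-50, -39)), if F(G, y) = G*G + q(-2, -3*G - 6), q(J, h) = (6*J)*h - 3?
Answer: -677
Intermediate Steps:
q(J, h) = -3 + 6*J*h (q(J, h) = 6*J*h - 3 = -3 + 6*J*h)
F(G, y) = 69 + G**2 + 36*G (F(G, y) = G*G + (-3 + 6*(-2)*(-3*G - 6)) = G**2 + (-3 + 6*(-2)*(-6 - 3*G)) = G**2 + (-3 + (72 + 36*G)) = G**2 + (69 + 36*G) = 69 + G**2 + 36*G)
-2302 + (2394 - F(-50, -39)) = -2302 + (2394 - (69 + (-50)**2 + 36*(-50))) = -2302 + (2394 - (69 + 2500 - 1800)) = -2302 + (2394 - 1*769) = -2302 + (2394 - 769) = -2302 + 1625 = -677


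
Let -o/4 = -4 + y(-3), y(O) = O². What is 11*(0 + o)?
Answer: -220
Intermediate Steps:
o = -20 (o = -4*(-4 + (-3)²) = -4*(-4 + 9) = -4*5 = -20)
11*(0 + o) = 11*(0 - 20) = 11*(-20) = -220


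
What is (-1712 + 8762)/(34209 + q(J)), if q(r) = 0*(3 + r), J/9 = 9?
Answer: 2350/11403 ≈ 0.20609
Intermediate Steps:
J = 81 (J = 9*9 = 81)
q(r) = 0
(-1712 + 8762)/(34209 + q(J)) = (-1712 + 8762)/(34209 + 0) = 7050/34209 = 7050*(1/34209) = 2350/11403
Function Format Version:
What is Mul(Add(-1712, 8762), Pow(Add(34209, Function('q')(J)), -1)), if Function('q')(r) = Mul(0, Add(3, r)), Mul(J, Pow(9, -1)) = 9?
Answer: Rational(2350, 11403) ≈ 0.20609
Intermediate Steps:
J = 81 (J = Mul(9, 9) = 81)
Function('q')(r) = 0
Mul(Add(-1712, 8762), Pow(Add(34209, Function('q')(J)), -1)) = Mul(Add(-1712, 8762), Pow(Add(34209, 0), -1)) = Mul(7050, Pow(34209, -1)) = Mul(7050, Rational(1, 34209)) = Rational(2350, 11403)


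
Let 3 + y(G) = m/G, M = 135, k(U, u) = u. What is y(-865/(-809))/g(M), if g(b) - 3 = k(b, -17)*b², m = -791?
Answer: 321257/133998015 ≈ 0.0023975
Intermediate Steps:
g(b) = 3 - 17*b²
y(G) = -3 - 791/G
y(-865/(-809))/g(M) = (-3 - 791/((-865/(-809))))/(3 - 17*135²) = (-3 - 791/((-865*(-1/809))))/(3 - 17*18225) = (-3 - 791/865/809)/(3 - 309825) = (-3 - 791*809/865)/(-309822) = (-3 - 639919/865)*(-1/309822) = -642514/865*(-1/309822) = 321257/133998015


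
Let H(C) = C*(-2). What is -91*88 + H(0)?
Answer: -8008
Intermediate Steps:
H(C) = -2*C
-91*88 + H(0) = -91*88 - 2*0 = -8008 + 0 = -8008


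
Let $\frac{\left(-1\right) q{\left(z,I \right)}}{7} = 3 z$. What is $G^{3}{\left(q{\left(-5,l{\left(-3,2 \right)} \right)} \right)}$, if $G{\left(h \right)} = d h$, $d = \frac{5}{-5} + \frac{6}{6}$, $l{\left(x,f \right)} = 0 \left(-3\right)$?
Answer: $0$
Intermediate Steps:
$l{\left(x,f \right)} = 0$
$d = 0$ ($d = 5 \left(- \frac{1}{5}\right) + 6 \cdot \frac{1}{6} = -1 + 1 = 0$)
$q{\left(z,I \right)} = - 21 z$ ($q{\left(z,I \right)} = - 7 \cdot 3 z = - 21 z$)
$G{\left(h \right)} = 0$ ($G{\left(h \right)} = 0 h = 0$)
$G^{3}{\left(q{\left(-5,l{\left(-3,2 \right)} \right)} \right)} = 0^{3} = 0$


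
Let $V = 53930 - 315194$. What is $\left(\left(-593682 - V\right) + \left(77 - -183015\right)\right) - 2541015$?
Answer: $-2690341$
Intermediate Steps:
$V = -261264$ ($V = 53930 - 315194 = -261264$)
$\left(\left(-593682 - V\right) + \left(77 - -183015\right)\right) - 2541015 = \left(\left(-593682 - -261264\right) + \left(77 - -183015\right)\right) - 2541015 = \left(\left(-593682 + 261264\right) + \left(77 + 183015\right)\right) - 2541015 = \left(-332418 + 183092\right) - 2541015 = -149326 - 2541015 = -2690341$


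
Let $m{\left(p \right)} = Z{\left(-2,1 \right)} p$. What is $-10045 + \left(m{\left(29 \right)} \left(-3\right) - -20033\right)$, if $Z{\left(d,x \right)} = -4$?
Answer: $10336$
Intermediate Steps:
$m{\left(p \right)} = - 4 p$
$-10045 + \left(m{\left(29 \right)} \left(-3\right) - -20033\right) = -10045 + \left(\left(-4\right) 29 \left(-3\right) - -20033\right) = -10045 + \left(\left(-116\right) \left(-3\right) + 20033\right) = -10045 + \left(348 + 20033\right) = -10045 + 20381 = 10336$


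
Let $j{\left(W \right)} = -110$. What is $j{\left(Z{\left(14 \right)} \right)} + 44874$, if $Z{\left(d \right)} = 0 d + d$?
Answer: $44764$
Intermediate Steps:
$Z{\left(d \right)} = d$ ($Z{\left(d \right)} = 0 + d = d$)
$j{\left(Z{\left(14 \right)} \right)} + 44874 = -110 + 44874 = 44764$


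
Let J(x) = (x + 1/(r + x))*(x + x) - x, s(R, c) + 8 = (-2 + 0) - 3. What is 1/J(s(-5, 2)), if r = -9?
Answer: 11/3874 ≈ 0.0028394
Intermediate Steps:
s(R, c) = -13 (s(R, c) = -8 + ((-2 + 0) - 3) = -8 + (-2 - 3) = -8 - 5 = -13)
J(x) = -x + 2*x*(x + 1/(-9 + x)) (J(x) = (x + 1/(-9 + x))*(x + x) - x = (x + 1/(-9 + x))*(2*x) - x = 2*x*(x + 1/(-9 + x)) - x = -x + 2*x*(x + 1/(-9 + x)))
1/J(s(-5, 2)) = 1/(-13*(11 - 19*(-13) + 2*(-13)**2)/(-9 - 13)) = 1/(-13*(11 + 247 + 2*169)/(-22)) = 1/(-13*(-1/22)*(11 + 247 + 338)) = 1/(-13*(-1/22)*596) = 1/(3874/11) = 11/3874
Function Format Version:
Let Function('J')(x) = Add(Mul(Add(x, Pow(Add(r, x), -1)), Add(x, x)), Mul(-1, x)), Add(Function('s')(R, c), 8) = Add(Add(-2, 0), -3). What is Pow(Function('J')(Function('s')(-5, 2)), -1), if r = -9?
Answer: Rational(11, 3874) ≈ 0.0028394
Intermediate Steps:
Function('s')(R, c) = -13 (Function('s')(R, c) = Add(-8, Add(Add(-2, 0), -3)) = Add(-8, Add(-2, -3)) = Add(-8, -5) = -13)
Function('J')(x) = Add(Mul(-1, x), Mul(2, x, Add(x, Pow(Add(-9, x), -1)))) (Function('J')(x) = Add(Mul(Add(x, Pow(Add(-9, x), -1)), Add(x, x)), Mul(-1, x)) = Add(Mul(Add(x, Pow(Add(-9, x), -1)), Mul(2, x)), Mul(-1, x)) = Add(Mul(2, x, Add(x, Pow(Add(-9, x), -1))), Mul(-1, x)) = Add(Mul(-1, x), Mul(2, x, Add(x, Pow(Add(-9, x), -1)))))
Pow(Function('J')(Function('s')(-5, 2)), -1) = Pow(Mul(-13, Pow(Add(-9, -13), -1), Add(11, Mul(-19, -13), Mul(2, Pow(-13, 2)))), -1) = Pow(Mul(-13, Pow(-22, -1), Add(11, 247, Mul(2, 169))), -1) = Pow(Mul(-13, Rational(-1, 22), Add(11, 247, 338)), -1) = Pow(Mul(-13, Rational(-1, 22), 596), -1) = Pow(Rational(3874, 11), -1) = Rational(11, 3874)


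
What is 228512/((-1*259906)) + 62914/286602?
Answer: -12285067535/18622394853 ≈ -0.65969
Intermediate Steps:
228512/((-1*259906)) + 62914/286602 = 228512/(-259906) + 62914*(1/286602) = 228512*(-1/259906) + 31457/143301 = -114256/129953 + 31457/143301 = -12285067535/18622394853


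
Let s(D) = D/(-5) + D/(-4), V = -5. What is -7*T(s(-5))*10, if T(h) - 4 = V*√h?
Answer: 245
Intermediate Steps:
s(D) = -9*D/20 (s(D) = D*(-⅕) + D*(-¼) = -D/5 - D/4 = -9*D/20)
T(h) = 4 - 5*√h
-7*T(s(-5))*10 = -7*(4 - 5*√(-9/20*(-5)))*10 = -7*(4 - 5*√(9/4))*10 = -7*(4 - 5*3/2)*10 = -7*(4 - 15/2)*10 = -7*(-7/2)*10 = (49/2)*10 = 245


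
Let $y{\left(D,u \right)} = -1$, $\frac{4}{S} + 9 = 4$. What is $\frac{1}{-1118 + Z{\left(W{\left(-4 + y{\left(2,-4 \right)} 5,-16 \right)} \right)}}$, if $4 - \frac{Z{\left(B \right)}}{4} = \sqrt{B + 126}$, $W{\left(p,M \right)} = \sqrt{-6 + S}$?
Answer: $- \frac{5}{5510 + 4 \sqrt{5} \sqrt{630 + i \sqrt{170}}} \approx -0.00087191 + 3.532 \cdot 10^{-7} i$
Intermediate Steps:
$S = - \frac{4}{5}$ ($S = \frac{4}{-9 + 4} = \frac{4}{-5} = 4 \left(- \frac{1}{5}\right) = - \frac{4}{5} \approx -0.8$)
$W{\left(p,M \right)} = \frac{i \sqrt{170}}{5}$ ($W{\left(p,M \right)} = \sqrt{-6 - \frac{4}{5}} = \sqrt{- \frac{34}{5}} = \frac{i \sqrt{170}}{5}$)
$Z{\left(B \right)} = 16 - 4 \sqrt{126 + B}$ ($Z{\left(B \right)} = 16 - 4 \sqrt{B + 126} = 16 - 4 \sqrt{126 + B}$)
$\frac{1}{-1118 + Z{\left(W{\left(-4 + y{\left(2,-4 \right)} 5,-16 \right)} \right)}} = \frac{1}{-1118 + \left(16 - 4 \sqrt{126 + \frac{i \sqrt{170}}{5}}\right)} = \frac{1}{-1102 - 4 \sqrt{126 + \frac{i \sqrt{170}}{5}}}$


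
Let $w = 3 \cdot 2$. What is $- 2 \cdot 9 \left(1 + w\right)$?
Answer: $-126$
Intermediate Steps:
$w = 6$
$- 2 \cdot 9 \left(1 + w\right) = - 2 \cdot 9 \left(1 + 6\right) = - 2 \cdot 9 \cdot 7 = \left(-2\right) 63 = -126$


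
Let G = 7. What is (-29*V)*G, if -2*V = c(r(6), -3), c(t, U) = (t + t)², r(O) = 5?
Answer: 10150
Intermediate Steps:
c(t, U) = 4*t² (c(t, U) = (2*t)² = 4*t²)
V = -50 (V = -2*5² = -2*25 = -½*100 = -50)
(-29*V)*G = -29*(-50)*7 = 1450*7 = 10150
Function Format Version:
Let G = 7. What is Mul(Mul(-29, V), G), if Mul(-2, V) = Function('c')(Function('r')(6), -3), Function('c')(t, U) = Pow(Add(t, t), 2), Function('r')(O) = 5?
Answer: 10150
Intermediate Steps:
Function('c')(t, U) = Mul(4, Pow(t, 2)) (Function('c')(t, U) = Pow(Mul(2, t), 2) = Mul(4, Pow(t, 2)))
V = -50 (V = Mul(Rational(-1, 2), Mul(4, Pow(5, 2))) = Mul(Rational(-1, 2), Mul(4, 25)) = Mul(Rational(-1, 2), 100) = -50)
Mul(Mul(-29, V), G) = Mul(Mul(-29, -50), 7) = Mul(1450, 7) = 10150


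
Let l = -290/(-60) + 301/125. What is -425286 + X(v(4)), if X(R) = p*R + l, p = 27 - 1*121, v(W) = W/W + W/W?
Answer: -319100069/750 ≈ -4.2547e+5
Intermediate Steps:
l = 5431/750 (l = -290*(-1/60) + 301*(1/125) = 29/6 + 301/125 = 5431/750 ≈ 7.2413)
v(W) = 2 (v(W) = 1 + 1 = 2)
p = -94 (p = 27 - 121 = -94)
X(R) = 5431/750 - 94*R (X(R) = -94*R + 5431/750 = 5431/750 - 94*R)
-425286 + X(v(4)) = -425286 + (5431/750 - 94*2) = -425286 + (5431/750 - 188) = -425286 - 135569/750 = -319100069/750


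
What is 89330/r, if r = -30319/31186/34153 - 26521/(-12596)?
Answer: 599223066803255720/14123507371747 ≈ 42427.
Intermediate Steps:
r = 14123507371747/6707971194484 (r = -30319*1/31186*(1/34153) - 26521*(-1/12596) = -30319/31186*1/34153 + 26521/12596 = -30319/1065095458 + 26521/12596 = 14123507371747/6707971194484 ≈ 2.1055)
89330/r = 89330/(14123507371747/6707971194484) = 89330*(6707971194484/14123507371747) = 599223066803255720/14123507371747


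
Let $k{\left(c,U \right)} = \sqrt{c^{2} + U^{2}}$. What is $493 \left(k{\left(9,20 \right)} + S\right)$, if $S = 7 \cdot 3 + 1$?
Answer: $10846 + 493 \sqrt{481} \approx 21658.0$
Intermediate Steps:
$k{\left(c,U \right)} = \sqrt{U^{2} + c^{2}}$
$S = 22$ ($S = 21 + 1 = 22$)
$493 \left(k{\left(9,20 \right)} + S\right) = 493 \left(\sqrt{20^{2} + 9^{2}} + 22\right) = 493 \left(\sqrt{400 + 81} + 22\right) = 493 \left(\sqrt{481} + 22\right) = 493 \left(22 + \sqrt{481}\right) = 10846 + 493 \sqrt{481}$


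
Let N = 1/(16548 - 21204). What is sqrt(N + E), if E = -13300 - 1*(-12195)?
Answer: I*sqrt(1497160371)/1164 ≈ 33.242*I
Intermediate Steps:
N = -1/4656 (N = 1/(-4656) = -1/4656 ≈ -0.00021478)
E = -1105 (E = -13300 + 12195 = -1105)
sqrt(N + E) = sqrt(-1/4656 - 1105) = sqrt(-5144881/4656) = I*sqrt(1497160371)/1164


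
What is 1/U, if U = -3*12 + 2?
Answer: -1/34 ≈ -0.029412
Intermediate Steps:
U = -34 (U = -36 + 2 = -34)
1/U = 1/(-34) = -1/34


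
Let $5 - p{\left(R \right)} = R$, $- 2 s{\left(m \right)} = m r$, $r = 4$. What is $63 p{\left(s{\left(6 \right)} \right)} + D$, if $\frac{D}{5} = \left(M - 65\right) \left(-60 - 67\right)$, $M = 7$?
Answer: $37901$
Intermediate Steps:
$s{\left(m \right)} = - 2 m$ ($s{\left(m \right)} = - \frac{m 4}{2} = - \frac{4 m}{2} = - 2 m$)
$D = 36830$ ($D = 5 \left(7 - 65\right) \left(-60 - 67\right) = 5 \left(\left(-58\right) \left(-127\right)\right) = 5 \cdot 7366 = 36830$)
$p{\left(R \right)} = 5 - R$
$63 p{\left(s{\left(6 \right)} \right)} + D = 63 \left(5 - \left(-2\right) 6\right) + 36830 = 63 \left(5 - -12\right) + 36830 = 63 \left(5 + 12\right) + 36830 = 63 \cdot 17 + 36830 = 1071 + 36830 = 37901$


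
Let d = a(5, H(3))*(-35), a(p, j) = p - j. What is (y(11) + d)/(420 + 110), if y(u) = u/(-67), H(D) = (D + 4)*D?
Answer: 37509/35510 ≈ 1.0563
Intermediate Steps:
H(D) = D*(4 + D) (H(D) = (4 + D)*D = D*(4 + D))
y(u) = -u/67 (y(u) = u*(-1/67) = -u/67)
d = 560 (d = (5 - 3*(4 + 3))*(-35) = (5 - 3*7)*(-35) = (5 - 1*21)*(-35) = (5 - 21)*(-35) = -16*(-35) = 560)
(y(11) + d)/(420 + 110) = (-1/67*11 + 560)/(420 + 110) = (-11/67 + 560)/530 = (37509/67)*(1/530) = 37509/35510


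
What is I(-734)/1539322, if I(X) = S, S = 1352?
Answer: 676/769661 ≈ 0.00087831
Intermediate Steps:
I(X) = 1352
I(-734)/1539322 = 1352/1539322 = 1352*(1/1539322) = 676/769661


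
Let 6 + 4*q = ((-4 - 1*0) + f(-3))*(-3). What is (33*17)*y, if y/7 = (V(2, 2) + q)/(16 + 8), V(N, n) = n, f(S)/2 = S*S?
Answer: -6545/4 ≈ -1636.3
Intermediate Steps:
f(S) = 2*S² (f(S) = 2*(S*S) = 2*S²)
q = -12 (q = -3/2 + (((-4 - 1*0) + 2*(-3)²)*(-3))/4 = -3/2 + (((-4 + 0) + 2*9)*(-3))/4 = -3/2 + ((-4 + 18)*(-3))/4 = -3/2 + (14*(-3))/4 = -3/2 + (¼)*(-42) = -3/2 - 21/2 = -12)
y = -35/12 (y = 7*((2 - 12)/(16 + 8)) = 7*(-10/24) = 7*(-10*1/24) = 7*(-5/12) = -35/12 ≈ -2.9167)
(33*17)*y = (33*17)*(-35/12) = 561*(-35/12) = -6545/4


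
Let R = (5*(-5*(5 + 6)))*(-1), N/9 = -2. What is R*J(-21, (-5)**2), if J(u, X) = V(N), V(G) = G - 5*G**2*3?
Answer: -1341450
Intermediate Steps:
N = -18 (N = 9*(-2) = -18)
V(G) = G - 15*G**2
J(u, X) = -4878 (J(u, X) = -18*(1 - 15*(-18)) = -18*(1 + 270) = -18*271 = -4878)
R = 275 (R = (5*(-5*11))*(-1) = (5*(-55))*(-1) = -275*(-1) = 275)
R*J(-21, (-5)**2) = 275*(-4878) = -1341450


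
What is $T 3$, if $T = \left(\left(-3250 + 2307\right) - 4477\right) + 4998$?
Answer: $-1266$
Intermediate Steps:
$T = -422$ ($T = \left(-943 - 4477\right) + 4998 = -5420 + 4998 = -422$)
$T 3 = \left(-422\right) 3 = -1266$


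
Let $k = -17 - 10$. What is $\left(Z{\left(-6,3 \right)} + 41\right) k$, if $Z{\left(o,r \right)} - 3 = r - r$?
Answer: $-1188$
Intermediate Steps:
$Z{\left(o,r \right)} = 3$ ($Z{\left(o,r \right)} = 3 + \left(r - r\right) = 3 + 0 = 3$)
$k = -27$
$\left(Z{\left(-6,3 \right)} + 41\right) k = \left(3 + 41\right) \left(-27\right) = 44 \left(-27\right) = -1188$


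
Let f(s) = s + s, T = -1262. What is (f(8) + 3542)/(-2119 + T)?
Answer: -1186/1127 ≈ -1.0524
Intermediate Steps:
f(s) = 2*s
(f(8) + 3542)/(-2119 + T) = (2*8 + 3542)/(-2119 - 1262) = (16 + 3542)/(-3381) = 3558*(-1/3381) = -1186/1127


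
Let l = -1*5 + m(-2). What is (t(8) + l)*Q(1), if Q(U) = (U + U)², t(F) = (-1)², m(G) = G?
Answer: -24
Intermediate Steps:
t(F) = 1
Q(U) = 4*U² (Q(U) = (2*U)² = 4*U²)
l = -7 (l = -1*5 - 2 = -5 - 2 = -7)
(t(8) + l)*Q(1) = (1 - 7)*(4*1²) = -24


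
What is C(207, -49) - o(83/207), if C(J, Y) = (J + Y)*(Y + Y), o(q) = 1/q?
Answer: -1285379/83 ≈ -15487.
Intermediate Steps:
C(J, Y) = 2*Y*(J + Y) (C(J, Y) = (J + Y)*(2*Y) = 2*Y*(J + Y))
C(207, -49) - o(83/207) = 2*(-49)*(207 - 49) - 1/(83/207) = 2*(-49)*158 - 1/(83*(1/207)) = -15484 - 1/83/207 = -15484 - 1*207/83 = -15484 - 207/83 = -1285379/83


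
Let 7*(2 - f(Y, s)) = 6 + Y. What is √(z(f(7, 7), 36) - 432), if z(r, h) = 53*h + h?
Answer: 6*√42 ≈ 38.884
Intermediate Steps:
f(Y, s) = 8/7 - Y/7 (f(Y, s) = 2 - (6 + Y)/7 = 2 + (-6/7 - Y/7) = 8/7 - Y/7)
z(r, h) = 54*h
√(z(f(7, 7), 36) - 432) = √(54*36 - 432) = √(1944 - 432) = √1512 = 6*√42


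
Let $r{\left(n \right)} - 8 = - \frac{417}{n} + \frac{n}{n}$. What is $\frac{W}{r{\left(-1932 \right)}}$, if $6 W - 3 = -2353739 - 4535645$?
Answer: $- \frac{2218380682}{17805} \approx -1.2459 \cdot 10^{5}$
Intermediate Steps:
$W = - \frac{6889381}{6}$ ($W = \frac{1}{2} + \frac{-2353739 - 4535645}{6} = \frac{1}{2} + \frac{1}{6} \left(-6889384\right) = \frac{1}{2} - \frac{3444692}{3} = - \frac{6889381}{6} \approx -1.1482 \cdot 10^{6}$)
$r{\left(n \right)} = 9 - \frac{417}{n}$ ($r{\left(n \right)} = 8 - \left(\frac{417}{n} - \frac{n}{n}\right) = 8 + \left(- \frac{417}{n} + 1\right) = 8 + \left(1 - \frac{417}{n}\right) = 9 - \frac{417}{n}$)
$\frac{W}{r{\left(-1932 \right)}} = - \frac{6889381}{6 \left(9 - \frac{417}{-1932}\right)} = - \frac{6889381}{6 \left(9 - - \frac{139}{644}\right)} = - \frac{6889381}{6 \left(9 + \frac{139}{644}\right)} = - \frac{6889381}{6 \cdot \frac{5935}{644}} = \left(- \frac{6889381}{6}\right) \frac{644}{5935} = - \frac{2218380682}{17805}$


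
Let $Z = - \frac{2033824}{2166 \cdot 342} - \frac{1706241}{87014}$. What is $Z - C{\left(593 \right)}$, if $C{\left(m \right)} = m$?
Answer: $- \frac{9916056215183}{16114383702} \approx -615.35$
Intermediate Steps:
$Z = - \frac{360226679897}{16114383702}$ ($Z = - \frac{2033824}{740772} - \frac{1706241}{87014} = \left(-2033824\right) \frac{1}{740772} - \frac{1706241}{87014} = - \frac{508456}{185193} - \frac{1706241}{87014} = - \frac{360226679897}{16114383702} \approx -22.354$)
$Z - C{\left(593 \right)} = - \frac{360226679897}{16114383702} - 593 = - \frac{9916056215183}{16114383702}$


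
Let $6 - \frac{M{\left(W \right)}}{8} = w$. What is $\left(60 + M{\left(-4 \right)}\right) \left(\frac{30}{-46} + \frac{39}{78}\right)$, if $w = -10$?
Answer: $- \frac{658}{23} \approx -28.609$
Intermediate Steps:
$M{\left(W \right)} = 128$ ($M{\left(W \right)} = 48 - -80 = 48 + 80 = 128$)
$\left(60 + M{\left(-4 \right)}\right) \left(\frac{30}{-46} + \frac{39}{78}\right) = \left(60 + 128\right) \left(\frac{30}{-46} + \frac{39}{78}\right) = 188 \left(30 \left(- \frac{1}{46}\right) + 39 \cdot \frac{1}{78}\right) = 188 \left(- \frac{15}{23} + \frac{1}{2}\right) = 188 \left(- \frac{7}{46}\right) = - \frac{658}{23}$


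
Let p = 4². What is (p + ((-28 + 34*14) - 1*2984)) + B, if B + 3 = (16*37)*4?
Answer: -155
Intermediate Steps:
p = 16
B = 2365 (B = -3 + (16*37)*4 = -3 + 592*4 = -3 + 2368 = 2365)
(p + ((-28 + 34*14) - 1*2984)) + B = (16 + ((-28 + 34*14) - 1*2984)) + 2365 = (16 + ((-28 + 476) - 2984)) + 2365 = (16 + (448 - 2984)) + 2365 = (16 - 2536) + 2365 = -2520 + 2365 = -155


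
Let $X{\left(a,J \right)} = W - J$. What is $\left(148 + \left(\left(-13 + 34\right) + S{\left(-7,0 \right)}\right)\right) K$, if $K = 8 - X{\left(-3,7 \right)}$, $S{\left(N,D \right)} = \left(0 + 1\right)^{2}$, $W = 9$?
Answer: $1020$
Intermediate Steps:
$X{\left(a,J \right)} = 9 - J$
$S{\left(N,D \right)} = 1$ ($S{\left(N,D \right)} = 1^{2} = 1$)
$K = 6$ ($K = 8 - \left(9 - 7\right) = 8 - 2 = 6$)
$\left(148 + \left(\left(-13 + 34\right) + S{\left(-7,0 \right)}\right)\right) K = \left(148 + \left(\left(-13 + 34\right) + 1\right)\right) 6 = \left(148 + \left(21 + 1\right)\right) 6 = \left(148 + 22\right) 6 = 170 \cdot 6 = 1020$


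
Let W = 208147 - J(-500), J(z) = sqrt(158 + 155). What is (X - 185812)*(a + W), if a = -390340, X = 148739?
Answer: 6754441089 + 37073*sqrt(313) ≈ 6.7551e+9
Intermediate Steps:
J(z) = sqrt(313)
W = 208147 - sqrt(313) ≈ 2.0813e+5
(X - 185812)*(a + W) = (148739 - 185812)*(-390340 + (208147 - sqrt(313))) = -37073*(-182193 - sqrt(313)) = 6754441089 + 37073*sqrt(313)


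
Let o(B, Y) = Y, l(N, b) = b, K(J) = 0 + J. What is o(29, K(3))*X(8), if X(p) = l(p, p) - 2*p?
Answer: -24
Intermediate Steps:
K(J) = J
X(p) = -p (X(p) = p - 2*p = -p)
o(29, K(3))*X(8) = 3*(-1*8) = 3*(-8) = -24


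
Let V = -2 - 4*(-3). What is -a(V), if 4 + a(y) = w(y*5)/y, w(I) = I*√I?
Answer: 4 - 25*√2 ≈ -31.355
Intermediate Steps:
w(I) = I^(3/2)
V = 10 (V = -2 + 12 = 10)
a(y) = -4 + 5*√5*√y (a(y) = -4 + (y*5)^(3/2)/y = -4 + (5*y)^(3/2)/y = -4 + (5*√5*y^(3/2))/y = -4 + 5*√5*√y)
-a(V) = -(-4 + 5*√5*√10) = -(-4 + 25*√2) = 4 - 25*√2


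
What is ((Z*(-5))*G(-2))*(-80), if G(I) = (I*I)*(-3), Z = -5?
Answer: 24000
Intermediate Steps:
G(I) = -3*I**2 (G(I) = I**2*(-3) = -3*I**2)
((Z*(-5))*G(-2))*(-80) = ((-5*(-5))*(-3*(-2)**2))*(-80) = (25*(-3*4))*(-80) = (25*(-12))*(-80) = -300*(-80) = 24000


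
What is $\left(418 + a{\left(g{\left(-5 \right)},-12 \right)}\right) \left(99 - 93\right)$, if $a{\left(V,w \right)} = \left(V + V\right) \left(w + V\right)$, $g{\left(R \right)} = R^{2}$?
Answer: $6408$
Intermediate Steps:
$a{\left(V,w \right)} = 2 V \left(V + w\right)$
$\left(418 + a{\left(g{\left(-5 \right)},-12 \right)}\right) \left(99 - 93\right) = \left(418 + 2 \left(-5\right)^{2} \left(\left(-5\right)^{2} - 12\right)\right) \left(99 - 93\right) = \left(418 + 2 \cdot 25 \left(25 - 12\right)\right) 6 = \left(418 + 2 \cdot 25 \cdot 13\right) 6 = \left(418 + 650\right) 6 = 1068 \cdot 6 = 6408$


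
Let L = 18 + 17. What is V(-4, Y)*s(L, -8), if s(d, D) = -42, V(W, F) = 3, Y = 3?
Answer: -126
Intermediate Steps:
L = 35
V(-4, Y)*s(L, -8) = 3*(-42) = -126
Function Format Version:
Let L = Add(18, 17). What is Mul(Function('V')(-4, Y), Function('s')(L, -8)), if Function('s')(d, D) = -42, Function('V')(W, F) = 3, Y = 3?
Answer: -126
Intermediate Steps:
L = 35
Mul(Function('V')(-4, Y), Function('s')(L, -8)) = Mul(3, -42) = -126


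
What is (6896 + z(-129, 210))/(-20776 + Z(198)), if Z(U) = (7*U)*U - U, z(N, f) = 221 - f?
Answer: 6907/253454 ≈ 0.027251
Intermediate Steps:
Z(U) = -U + 7*U² (Z(U) = 7*U² - U = -U + 7*U²)
(6896 + z(-129, 210))/(-20776 + Z(198)) = (6896 + (221 - 1*210))/(-20776 + 198*(-1 + 7*198)) = (6896 + (221 - 210))/(-20776 + 198*(-1 + 1386)) = (6896 + 11)/(-20776 + 198*1385) = 6907/(-20776 + 274230) = 6907/253454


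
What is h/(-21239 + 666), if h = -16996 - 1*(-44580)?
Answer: -27584/20573 ≈ -1.3408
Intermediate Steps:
h = 27584 (h = -16996 + 44580 = 27584)
h/(-21239 + 666) = 27584/(-21239 + 666) = 27584/(-20573) = 27584*(-1/20573) = -27584/20573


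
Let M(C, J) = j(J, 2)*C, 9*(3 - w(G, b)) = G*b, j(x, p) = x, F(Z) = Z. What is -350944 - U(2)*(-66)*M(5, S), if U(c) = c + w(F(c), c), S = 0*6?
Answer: -350944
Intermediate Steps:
S = 0
w(G, b) = 3 - G*b/9
M(C, J) = C*J (M(C, J) = J*C = C*J)
U(c) = 3 + c - c²/9 (U(c) = c + (3 - c*c/9) = c + (3 - c²/9) = 3 + c - c²/9)
-350944 - U(2)*(-66)*M(5, S) = -350944 - (3 + 2 - ⅑*2²)*(-66)*5*0 = -350944 - (3 + 2 - ⅑*4)*(-66)*0 = -350944 - (3 + 2 - 4/9)*(-66)*0 = -350944 - (41/9)*(-66)*0 = -350944 - (-902)*0/3 = -350944 - 1*0 = -350944 + 0 = -350944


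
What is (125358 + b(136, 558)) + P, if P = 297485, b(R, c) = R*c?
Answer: 498731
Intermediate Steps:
(125358 + b(136, 558)) + P = (125358 + 136*558) + 297485 = (125358 + 75888) + 297485 = 201246 + 297485 = 498731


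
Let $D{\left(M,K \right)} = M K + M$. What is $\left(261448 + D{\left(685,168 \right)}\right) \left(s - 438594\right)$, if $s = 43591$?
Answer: $-149000266639$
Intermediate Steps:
$D{\left(M,K \right)} = M + K M$ ($D{\left(M,K \right)} = K M + M = M + K M$)
$\left(261448 + D{\left(685,168 \right)}\right) \left(s - 438594\right) = \left(261448 + 685 \left(1 + 168\right)\right) \left(43591 - 438594\right) = \left(261448 + 685 \cdot 169\right) \left(-395003\right) = \left(261448 + 115765\right) \left(-395003\right) = 377213 \left(-395003\right) = -149000266639$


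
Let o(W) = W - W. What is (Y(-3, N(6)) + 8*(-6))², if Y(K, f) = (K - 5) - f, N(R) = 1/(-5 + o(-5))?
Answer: 77841/25 ≈ 3113.6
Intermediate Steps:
o(W) = 0
N(R) = -⅕ (N(R) = 1/(-5 + 0) = 1/(-5) = -⅕)
Y(K, f) = -5 + K - f (Y(K, f) = (-5 + K) - f = -5 + K - f)
(Y(-3, N(6)) + 8*(-6))² = ((-5 - 3 - 1*(-⅕)) + 8*(-6))² = ((-5 - 3 + ⅕) - 48)² = (-39/5 - 48)² = (-279/5)² = 77841/25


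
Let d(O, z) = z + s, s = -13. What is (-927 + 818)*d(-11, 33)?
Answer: -2180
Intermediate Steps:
d(O, z) = -13 + z (d(O, z) = z - 13 = -13 + z)
(-927 + 818)*d(-11, 33) = (-927 + 818)*(-13 + 33) = -109*20 = -2180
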